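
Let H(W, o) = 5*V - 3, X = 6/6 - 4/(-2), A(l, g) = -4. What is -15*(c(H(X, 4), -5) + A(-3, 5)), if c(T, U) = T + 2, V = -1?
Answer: 150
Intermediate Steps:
X = 3 (X = 6*(1/6) - 4*(-1/2) = 1 + 2 = 3)
H(W, o) = -8 (H(W, o) = 5*(-1) - 3 = -5 - 3 = -8)
c(T, U) = 2 + T
-15*(c(H(X, 4), -5) + A(-3, 5)) = -15*((2 - 8) - 4) = -15*(-6 - 4) = -15*(-10) = 150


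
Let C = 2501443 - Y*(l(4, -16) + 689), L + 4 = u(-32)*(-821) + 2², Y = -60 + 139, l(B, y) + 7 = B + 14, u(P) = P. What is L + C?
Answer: 2472415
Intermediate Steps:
l(B, y) = 7 + B (l(B, y) = -7 + (B + 14) = -7 + (14 + B) = 7 + B)
Y = 79
L = 26272 (L = -4 + (-32*(-821) + 2²) = -4 + (26272 + 4) = -4 + 26276 = 26272)
C = 2446143 (C = 2501443 - 79*((7 + 4) + 689) = 2501443 - 79*(11 + 689) = 2501443 - 79*700 = 2501443 - 1*55300 = 2501443 - 55300 = 2446143)
L + C = 26272 + 2446143 = 2472415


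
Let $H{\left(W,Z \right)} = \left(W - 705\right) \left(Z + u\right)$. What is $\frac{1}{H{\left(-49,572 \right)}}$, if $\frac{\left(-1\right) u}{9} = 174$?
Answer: $\frac{1}{749476} \approx 1.3343 \cdot 10^{-6}$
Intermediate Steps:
$u = -1566$ ($u = \left(-9\right) 174 = -1566$)
$H{\left(W,Z \right)} = \left(-1566 + Z\right) \left(-705 + W\right)$ ($H{\left(W,Z \right)} = \left(W - 705\right) \left(Z - 1566\right) = \left(-705 + W\right) \left(-1566 + Z\right) = \left(-1566 + Z\right) \left(-705 + W\right)$)
$\frac{1}{H{\left(-49,572 \right)}} = \frac{1}{1104030 - -76734 - 403260 - 28028} = \frac{1}{1104030 + 76734 - 403260 - 28028} = \frac{1}{749476}$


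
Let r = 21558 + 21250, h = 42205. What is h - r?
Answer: -603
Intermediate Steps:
r = 42808
h - r = 42205 - 1*42808 = 42205 - 42808 = -603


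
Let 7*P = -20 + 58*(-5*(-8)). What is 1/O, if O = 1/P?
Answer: 2300/7 ≈ 328.57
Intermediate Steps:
P = 2300/7 (P = (-20 + 58*(-5*(-8)))/7 = (-20 + 58*40)/7 = (-20 + 2320)/7 = (⅐)*2300 = 2300/7 ≈ 328.57)
O = 7/2300 (O = 1/(2300/7) = 7/2300 ≈ 0.0030435)
1/O = 1/(7/2300) = 2300/7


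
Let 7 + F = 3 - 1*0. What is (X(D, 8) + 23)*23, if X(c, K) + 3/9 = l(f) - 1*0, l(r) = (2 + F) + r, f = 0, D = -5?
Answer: 1426/3 ≈ 475.33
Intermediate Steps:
F = -4 (F = -7 + (3 - 1*0) = -7 + (3 + 0) = -7 + 3 = -4)
l(r) = -2 + r (l(r) = (2 - 4) + r = -2 + r)
X(c, K) = -7/3 (X(c, K) = -⅓ + ((-2 + 0) - 1*0) = -⅓ + (-2 + 0) = -⅓ - 2 = -7/3)
(X(D, 8) + 23)*23 = (-7/3 + 23)*23 = (62/3)*23 = 1426/3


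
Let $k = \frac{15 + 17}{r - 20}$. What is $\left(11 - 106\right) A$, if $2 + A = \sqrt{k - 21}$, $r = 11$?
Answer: $190 - \frac{95 i \sqrt{221}}{3} \approx 190.0 - 470.76 i$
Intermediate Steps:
$k = - \frac{32}{9}$ ($k = \frac{15 + 17}{11 - 20} = \frac{32}{-9} = 32 \left(- \frac{1}{9}\right) = - \frac{32}{9} \approx -3.5556$)
$A = -2 + \frac{i \sqrt{221}}{3}$ ($A = -2 + \sqrt{- \frac{32}{9} - 21} = -2 + \sqrt{- \frac{221}{9}} = -2 + \frac{i \sqrt{221}}{3} \approx -2.0 + 4.9554 i$)
$\left(11 - 106\right) A = \left(11 - 106\right) \left(-2 + \frac{i \sqrt{221}}{3}\right) = - 95 \left(-2 + \frac{i \sqrt{221}}{3}\right) = 190 - \frac{95 i \sqrt{221}}{3}$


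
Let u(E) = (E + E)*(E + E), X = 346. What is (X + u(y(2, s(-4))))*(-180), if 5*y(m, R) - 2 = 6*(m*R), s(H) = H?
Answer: -616104/5 ≈ -1.2322e+5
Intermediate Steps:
y(m, R) = 2/5 + 6*R*m/5 (y(m, R) = 2/5 + (6*(m*R))/5 = 2/5 + (6*(R*m))/5 = 2/5 + (6*R*m)/5 = 2/5 + 6*R*m/5)
u(E) = 4*E**2 (u(E) = (2*E)*(2*E) = 4*E**2)
(X + u(y(2, s(-4))))*(-180) = (346 + 4*(2/5 + (6/5)*(-4)*2)**2)*(-180) = (346 + 4*(2/5 - 48/5)**2)*(-180) = (346 + 4*(-46/5)**2)*(-180) = (346 + 4*(2116/25))*(-180) = (346 + 8464/25)*(-180) = (17114/25)*(-180) = -616104/5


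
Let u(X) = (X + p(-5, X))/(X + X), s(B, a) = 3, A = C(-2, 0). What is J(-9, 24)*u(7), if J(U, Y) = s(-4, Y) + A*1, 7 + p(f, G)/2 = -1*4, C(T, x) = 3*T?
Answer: 45/14 ≈ 3.2143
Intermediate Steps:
A = -6 (A = 3*(-2) = -6)
p(f, G) = -22 (p(f, G) = -14 + 2*(-1*4) = -14 + 2*(-4) = -14 - 8 = -22)
J(U, Y) = -3 (J(U, Y) = 3 - 6*1 = 3 - 6 = -3)
u(X) = (-22 + X)/(2*X) (u(X) = (X - 22)/(X + X) = (-22 + X)/((2*X)) = (-22 + X)*(1/(2*X)) = (-22 + X)/(2*X))
J(-9, 24)*u(7) = -3*(-22 + 7)/(2*7) = -3*(-15)/(2*7) = -3*(-15/14) = 45/14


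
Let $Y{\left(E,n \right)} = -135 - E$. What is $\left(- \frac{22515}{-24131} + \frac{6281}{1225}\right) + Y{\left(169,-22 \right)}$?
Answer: $- \frac{8807236714}{29560475} \approx -297.94$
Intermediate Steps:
$\left(- \frac{22515}{-24131} + \frac{6281}{1225}\right) + Y{\left(169,-22 \right)} = \left(- \frac{22515}{-24131} + \frac{6281}{1225}\right) - 304 = \left(\left(-22515\right) \left(- \frac{1}{24131}\right) + 6281 \cdot \frac{1}{1225}\right) - 304 = \left(\frac{22515}{24131} + \frac{6281}{1225}\right) - 304 = \frac{179147686}{29560475} - 304 = - \frac{8807236714}{29560475}$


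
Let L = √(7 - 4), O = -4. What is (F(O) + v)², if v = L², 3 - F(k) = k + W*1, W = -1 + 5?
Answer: 36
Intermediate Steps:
W = 4
F(k) = -1 - k (F(k) = 3 - (k + 4*1) = 3 - (k + 4) = 3 - (4 + k) = 3 + (-4 - k) = -1 - k)
L = √3 ≈ 1.7320
v = 3 (v = (√3)² = 3)
(F(O) + v)² = ((-1 - 1*(-4)) + 3)² = ((-1 + 4) + 3)² = (3 + 3)² = 6² = 36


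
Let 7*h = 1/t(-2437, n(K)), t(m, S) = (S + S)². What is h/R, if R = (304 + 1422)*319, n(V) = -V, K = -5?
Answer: 1/385415800 ≈ 2.5946e-9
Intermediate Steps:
t(m, S) = 4*S² (t(m, S) = (2*S)² = 4*S²)
h = 1/700 (h = 1/(7*((4*(-1*(-5))²))) = 1/(7*((4*5²))) = 1/(7*((4*25))) = (⅐)/100 = (⅐)*(1/100) = 1/700 ≈ 0.0014286)
R = 550594 (R = 1726*319 = 550594)
h/R = (1/700)/550594 = (1/700)*(1/550594) = 1/385415800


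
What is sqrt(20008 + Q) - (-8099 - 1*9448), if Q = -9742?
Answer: 17547 + sqrt(10266) ≈ 17648.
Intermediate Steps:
sqrt(20008 + Q) - (-8099 - 1*9448) = sqrt(20008 - 9742) - (-8099 - 1*9448) = sqrt(10266) - (-8099 - 9448) = sqrt(10266) - 1*(-17547) = sqrt(10266) + 17547 = 17547 + sqrt(10266)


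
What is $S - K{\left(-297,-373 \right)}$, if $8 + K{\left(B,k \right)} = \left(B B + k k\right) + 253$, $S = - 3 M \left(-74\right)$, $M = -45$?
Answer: $-237573$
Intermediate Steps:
$S = -9990$ ($S = \left(-3\right) \left(-45\right) \left(-74\right) = 135 \left(-74\right) = -9990$)
$K{\left(B,k \right)} = 245 + B^{2} + k^{2}$ ($K{\left(B,k \right)} = -8 + \left(\left(B B + k k\right) + 253\right) = -8 + \left(\left(B^{2} + k^{2}\right) + 253\right) = -8 + \left(253 + B^{2} + k^{2}\right) = 245 + B^{2} + k^{2}$)
$S - K{\left(-297,-373 \right)} = -9990 - \left(245 + \left(-297\right)^{2} + \left(-373\right)^{2}\right) = -9990 - \left(245 + 88209 + 139129\right) = -9990 - 227583 = -237573$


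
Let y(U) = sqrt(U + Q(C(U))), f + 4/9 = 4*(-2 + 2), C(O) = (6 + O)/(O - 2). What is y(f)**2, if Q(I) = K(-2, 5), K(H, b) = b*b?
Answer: 221/9 ≈ 24.556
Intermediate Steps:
K(H, b) = b**2
C(O) = (6 + O)/(-2 + O)
Q(I) = 25 (Q(I) = 5**2 = 25)
f = -4/9 (f = -4/9 + 4*(-2 + 2) = -4/9 + 4*0 = -4/9 + 0 = -4/9 ≈ -0.44444)
y(U) = sqrt(25 + U) (y(U) = sqrt(U + 25) = sqrt(25 + U))
y(f)**2 = (sqrt(25 - 4/9))**2 = (sqrt(221/9))**2 = (sqrt(221)/3)**2 = 221/9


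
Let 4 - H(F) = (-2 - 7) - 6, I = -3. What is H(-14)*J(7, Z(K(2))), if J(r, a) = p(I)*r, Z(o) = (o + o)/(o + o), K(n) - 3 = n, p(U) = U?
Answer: -399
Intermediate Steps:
K(n) = 3 + n
Z(o) = 1 (Z(o) = (2*o)/((2*o)) = (2*o)*(1/(2*o)) = 1)
H(F) = 19 (H(F) = 4 - ((-2 - 7) - 6) = 4 - (-9 - 6) = 4 - 1*(-15) = 4 + 15 = 19)
J(r, a) = -3*r
H(-14)*J(7, Z(K(2))) = 19*(-3*7) = 19*(-21) = -399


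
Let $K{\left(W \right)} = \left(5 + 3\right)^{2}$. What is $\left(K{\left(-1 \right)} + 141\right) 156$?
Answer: $31980$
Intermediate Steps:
$K{\left(W \right)} = 64$ ($K{\left(W \right)} = 8^{2} = 64$)
$\left(K{\left(-1 \right)} + 141\right) 156 = \left(64 + 141\right) 156 = 205 \cdot 156 = 31980$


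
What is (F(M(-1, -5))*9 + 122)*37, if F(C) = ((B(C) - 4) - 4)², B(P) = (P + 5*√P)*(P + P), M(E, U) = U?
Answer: -3570574 - 1398600*I*√5 ≈ -3.5706e+6 - 3.1274e+6*I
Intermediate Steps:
B(P) = 2*P*(P + 5*√P) (B(P) = (P + 5*√P)*(2*P) = 2*P*(P + 5*√P))
F(C) = (-8 + 2*C² + 10*C^(3/2))² (F(C) = (((2*C² + 10*C^(3/2)) - 4) - 4)² = ((-4 + 2*C² + 10*C^(3/2)) - 4)² = (-8 + 2*C² + 10*C^(3/2))²)
(F(M(-1, -5))*9 + 122)*37 = ((4*(-4 + (-5)² + 5*(-5)^(3/2))²)*9 + 122)*37 = ((4*(-4 + 25 + 5*(-5*I*√5))²)*9 + 122)*37 = ((4*(-4 + 25 - 25*I*√5)²)*9 + 122)*37 = ((4*(21 - 25*I*√5)²)*9 + 122)*37 = (36*(21 - 25*I*√5)² + 122)*37 = (122 + 36*(21 - 25*I*√5)²)*37 = 4514 + 1332*(21 - 25*I*√5)²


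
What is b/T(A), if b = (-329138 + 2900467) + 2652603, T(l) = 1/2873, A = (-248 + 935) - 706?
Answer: 15008356636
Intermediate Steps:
A = -19 (A = 687 - 706 = -19)
T(l) = 1/2873
b = 5223932 (b = 2571329 + 2652603 = 5223932)
b/T(A) = 5223932/(1/2873) = 5223932*2873 = 15008356636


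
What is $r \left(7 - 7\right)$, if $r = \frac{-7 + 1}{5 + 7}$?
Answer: $0$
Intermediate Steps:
$r = - \frac{1}{2}$ ($r = - \frac{6}{12} = \left(-6\right) \frac{1}{12} = - \frac{1}{2} \approx -0.5$)
$r \left(7 - 7\right) = - \frac{7 - 7}{2} = \left(- \frac{1}{2}\right) 0 = 0$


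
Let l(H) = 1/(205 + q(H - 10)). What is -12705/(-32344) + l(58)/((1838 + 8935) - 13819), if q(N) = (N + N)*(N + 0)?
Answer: 93130162123/237087956456 ≈ 0.39281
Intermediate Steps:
q(N) = 2*N² (q(N) = (2*N)*N = 2*N²)
l(H) = 1/(205 + 2*(-10 + H)²) (l(H) = 1/(205 + 2*(H - 10)²) = 1/(205 + 2*(-10 + H)²))
-12705/(-32344) + l(58)/((1838 + 8935) - 13819) = -12705/(-32344) + 1/((205 + 2*(-10 + 58)²)*((1838 + 8935) - 13819)) = -12705*(-1/32344) + 1/((205 + 2*48²)*(10773 - 13819)) = 12705/32344 + 1/((205 + 2*2304)*(-3046)) = 12705/32344 - 1/3046/(205 + 4608) = 12705/32344 - 1/3046/4813 = 12705/32344 + (1/4813)*(-1/3046) = 12705/32344 - 1/14660398 = 93130162123/237087956456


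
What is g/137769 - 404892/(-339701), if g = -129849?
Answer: 204767207/821057317 ≈ 0.24939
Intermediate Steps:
g/137769 - 404892/(-339701) = -129849/137769 - 404892/(-339701) = -129849*1/137769 - 404892*(-1/339701) = -43283/45923 + 404892/339701 = 204767207/821057317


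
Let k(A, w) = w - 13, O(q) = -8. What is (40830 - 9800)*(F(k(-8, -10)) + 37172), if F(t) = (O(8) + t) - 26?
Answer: 1151678450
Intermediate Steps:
k(A, w) = -13 + w
F(t) = -34 + t (F(t) = (-8 + t) - 26 = -34 + t)
(40830 - 9800)*(F(k(-8, -10)) + 37172) = (40830 - 9800)*((-34 + (-13 - 10)) + 37172) = 31030*((-34 - 23) + 37172) = 31030*(-57 + 37172) = 31030*37115 = 1151678450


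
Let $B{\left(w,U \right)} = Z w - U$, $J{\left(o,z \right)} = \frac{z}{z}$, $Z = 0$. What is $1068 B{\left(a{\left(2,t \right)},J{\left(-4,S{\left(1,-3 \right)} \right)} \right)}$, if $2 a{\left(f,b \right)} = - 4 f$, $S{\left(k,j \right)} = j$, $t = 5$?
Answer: $-1068$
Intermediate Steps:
$a{\left(f,b \right)} = - 2 f$ ($a{\left(f,b \right)} = \frac{\left(-4\right) f}{2} = - 2 f$)
$J{\left(o,z \right)} = 1$
$B{\left(w,U \right)} = - U$ ($B{\left(w,U \right)} = 0 w - U = 0 - U = - U$)
$1068 B{\left(a{\left(2,t \right)},J{\left(-4,S{\left(1,-3 \right)} \right)} \right)} = 1068 \left(\left(-1\right) 1\right) = 1068 \left(-1\right) = -1068$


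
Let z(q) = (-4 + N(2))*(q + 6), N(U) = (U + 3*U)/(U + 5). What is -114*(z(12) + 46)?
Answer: 4332/7 ≈ 618.86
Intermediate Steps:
N(U) = 4*U/(5 + U) (N(U) = (4*U)/(5 + U) = 4*U/(5 + U))
z(q) = -120/7 - 20*q/7 (z(q) = (-4 + 4*2/(5 + 2))*(q + 6) = (-4 + 4*2/7)*(6 + q) = (-4 + 4*2*(1/7))*(6 + q) = (-4 + 8/7)*(6 + q) = -20*(6 + q)/7 = -120/7 - 20*q/7)
-114*(z(12) + 46) = -114*((-120/7 - 20/7*12) + 46) = -114*((-120/7 - 240/7) + 46) = -114*(-360/7 + 46) = -114*(-38/7) = 4332/7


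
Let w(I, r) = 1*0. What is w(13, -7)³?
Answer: 0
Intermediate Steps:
w(I, r) = 0
w(13, -7)³ = 0³ = 0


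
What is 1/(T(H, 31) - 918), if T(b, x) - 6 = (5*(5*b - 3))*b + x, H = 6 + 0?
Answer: -1/71 ≈ -0.014085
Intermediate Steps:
H = 6
T(b, x) = 6 + x + b*(-15 + 25*b) (T(b, x) = 6 + ((5*(5*b - 3))*b + x) = 6 + ((5*(-3 + 5*b))*b + x) = 6 + ((-15 + 25*b)*b + x) = 6 + (b*(-15 + 25*b) + x) = 6 + (x + b*(-15 + 25*b)) = 6 + x + b*(-15 + 25*b))
1/(T(H, 31) - 918) = 1/((6 + 31 - 15*6 + 25*6**2) - 918) = 1/((6 + 31 - 90 + 25*36) - 918) = 1/((6 + 31 - 90 + 900) - 918) = 1/(847 - 918) = 1/(-71) = -1/71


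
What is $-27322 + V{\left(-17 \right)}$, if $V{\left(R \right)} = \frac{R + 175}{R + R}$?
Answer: $- \frac{464553}{17} \approx -27327.0$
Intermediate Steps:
$V{\left(R \right)} = \frac{175 + R}{2 R}$
$-27322 + V{\left(-17 \right)} = -27322 + \frac{175 - 17}{2 \left(-17\right)} = -27322 + \frac{1}{2} \left(- \frac{1}{17}\right) 158 = -27322 - \frac{79}{17} = - \frac{464553}{17}$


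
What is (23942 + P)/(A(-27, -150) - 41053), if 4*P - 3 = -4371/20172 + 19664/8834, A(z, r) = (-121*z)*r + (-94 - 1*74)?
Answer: -2844449563867/63114799292272 ≈ -0.045068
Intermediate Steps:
A(z, r) = -168 - 121*r*z (A(z, r) = -121*r*z + (-94 - 74) = -121*r*z - 168 = -168 - 121*r*z)
P = 148774523/118799632 (P = 3/4 + (-4371/20172 + 19664/8834)/4 = 3/4 + (-4371*1/20172 + 19664*(1/8834))/4 = 3/4 + (-1457/6724 + 9832/4417)/4 = 3/4 + (1/4)*(59674799/29699908) = 3/4 + 59674799/118799632 = 148774523/118799632 ≈ 1.2523)
(23942 + P)/(A(-27, -150) - 41053) = (23942 + 148774523/118799632)/((-168 - 121*(-150)*(-27)) - 41053) = 2844449563867/(118799632*((-168 - 490050) - 41053)) = 2844449563867/(118799632*(-490218 - 41053)) = (2844449563867/118799632)/(-531271) = (2844449563867/118799632)*(-1/531271) = -2844449563867/63114799292272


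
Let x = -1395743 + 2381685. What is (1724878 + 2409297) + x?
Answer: 5120117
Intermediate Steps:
x = 985942
(1724878 + 2409297) + x = (1724878 + 2409297) + 985942 = 4134175 + 985942 = 5120117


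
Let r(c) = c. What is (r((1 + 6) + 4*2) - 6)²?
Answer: 81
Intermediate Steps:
(r((1 + 6) + 4*2) - 6)² = (((1 + 6) + 4*2) - 6)² = ((7 + 8) - 6)² = (15 - 6)² = 9² = 81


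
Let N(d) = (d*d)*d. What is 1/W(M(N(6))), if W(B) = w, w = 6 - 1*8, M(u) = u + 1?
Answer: -½ ≈ -0.50000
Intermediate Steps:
N(d) = d³ (N(d) = d²*d = d³)
M(u) = 1 + u
w = -2 (w = 6 - 8 = -2)
W(B) = -2
1/W(M(N(6))) = 1/(-2) = -½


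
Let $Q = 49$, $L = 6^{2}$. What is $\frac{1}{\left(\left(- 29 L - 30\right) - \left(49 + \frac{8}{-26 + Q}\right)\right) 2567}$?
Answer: $- \frac{23}{66323579} \approx -3.4678 \cdot 10^{-7}$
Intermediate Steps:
$L = 36$
$\frac{1}{\left(\left(- 29 L - 30\right) - \left(49 + \frac{8}{-26 + Q}\right)\right) 2567} = \frac{1}{\left(\left(\left(-29\right) 36 - 30\right) - \left(49 + \frac{8}{-26 + 49}\right)\right) 2567} = \frac{1}{\left(-1044 - 30\right) - \left(49 + \frac{8}{23}\right)} \frac{1}{2567} = \frac{1}{-1074 - \frac{1135}{23}} \cdot \frac{1}{2567} = \frac{1}{- \frac{25837}{23}} \cdot \frac{1}{2567} = \left(- \frac{23}{25837}\right) \frac{1}{2567} = - \frac{23}{66323579}$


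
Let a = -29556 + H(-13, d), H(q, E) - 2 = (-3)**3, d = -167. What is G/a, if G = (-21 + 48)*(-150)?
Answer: 4050/29581 ≈ 0.13691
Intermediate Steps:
H(q, E) = -25 (H(q, E) = 2 + (-3)**3 = 2 - 27 = -25)
G = -4050 (G = 27*(-150) = -4050)
a = -29581 (a = -29556 - 25 = -29581)
G/a = -4050/(-29581) = -4050*(-1/29581) = 4050/29581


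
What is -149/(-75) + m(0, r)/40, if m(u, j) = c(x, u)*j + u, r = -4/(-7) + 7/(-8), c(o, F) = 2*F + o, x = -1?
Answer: 67007/33600 ≈ 1.9943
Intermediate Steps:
c(o, F) = o + 2*F
r = -17/56 (r = -4*(-⅐) + 7*(-⅛) = 4/7 - 7/8 = -17/56 ≈ -0.30357)
m(u, j) = u + j*(-1 + 2*u) (m(u, j) = (-1 + 2*u)*j + u = j*(-1 + 2*u) + u = u + j*(-1 + 2*u))
-149/(-75) + m(0, r)/40 = -149/(-75) + (0 - 17*(-1 + 2*0)/56)/40 = -149*(-1/75) + (0 - 17*(-1 + 0)/56)*(1/40) = 149/75 + (0 - 17/56*(-1))*(1/40) = 149/75 + (0 + 17/56)*(1/40) = 149/75 + (17/56)*(1/40) = 149/75 + 17/2240 = 67007/33600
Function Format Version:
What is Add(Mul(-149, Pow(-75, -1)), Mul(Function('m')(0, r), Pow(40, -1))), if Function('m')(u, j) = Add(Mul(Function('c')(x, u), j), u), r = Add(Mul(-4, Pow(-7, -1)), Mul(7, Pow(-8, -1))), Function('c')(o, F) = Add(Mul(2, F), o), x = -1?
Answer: Rational(67007, 33600) ≈ 1.9943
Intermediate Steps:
Function('c')(o, F) = Add(o, Mul(2, F))
r = Rational(-17, 56) (r = Add(Mul(-4, Rational(-1, 7)), Mul(7, Rational(-1, 8))) = Add(Rational(4, 7), Rational(-7, 8)) = Rational(-17, 56) ≈ -0.30357)
Function('m')(u, j) = Add(u, Mul(j, Add(-1, Mul(2, u)))) (Function('m')(u, j) = Add(Mul(Add(-1, Mul(2, u)), j), u) = Add(Mul(j, Add(-1, Mul(2, u))), u) = Add(u, Mul(j, Add(-1, Mul(2, u)))))
Add(Mul(-149, Pow(-75, -1)), Mul(Function('m')(0, r), Pow(40, -1))) = Add(Mul(-149, Pow(-75, -1)), Mul(Add(0, Mul(Rational(-17, 56), Add(-1, Mul(2, 0)))), Pow(40, -1))) = Add(Mul(-149, Rational(-1, 75)), Mul(Add(0, Mul(Rational(-17, 56), Add(-1, 0))), Rational(1, 40))) = Add(Rational(149, 75), Mul(Add(0, Mul(Rational(-17, 56), -1)), Rational(1, 40))) = Add(Rational(149, 75), Mul(Add(0, Rational(17, 56)), Rational(1, 40))) = Add(Rational(149, 75), Mul(Rational(17, 56), Rational(1, 40))) = Add(Rational(149, 75), Rational(17, 2240)) = Rational(67007, 33600)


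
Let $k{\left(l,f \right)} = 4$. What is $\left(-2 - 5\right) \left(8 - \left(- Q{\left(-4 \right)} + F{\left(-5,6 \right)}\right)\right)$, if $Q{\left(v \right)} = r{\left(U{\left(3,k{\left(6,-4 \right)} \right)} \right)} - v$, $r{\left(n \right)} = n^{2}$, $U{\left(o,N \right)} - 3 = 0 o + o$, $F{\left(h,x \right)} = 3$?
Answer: $-315$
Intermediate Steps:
$U{\left(o,N \right)} = 3 + o$ ($U{\left(o,N \right)} = 3 + \left(0 o + o\right) = 3 + \left(0 + o\right) = 3 + o$)
$Q{\left(v \right)} = 36 - v$ ($Q{\left(v \right)} = \left(3 + 3\right)^{2} - v = 6^{2} - v = 36 - v$)
$\left(-2 - 5\right) \left(8 - \left(- Q{\left(-4 \right)} + F{\left(-5,6 \right)}\right)\right) = \left(-2 - 5\right) \left(8 + \left(\left(36 - -4\right) - 3\right)\right) = \left(-2 - 5\right) \left(8 + \left(\left(36 + 4\right) - 3\right)\right) = - 7 \left(8 + \left(40 - 3\right)\right) = - 7 \left(8 + 37\right) = \left(-7\right) 45 = -315$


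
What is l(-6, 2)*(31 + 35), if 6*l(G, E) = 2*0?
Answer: 0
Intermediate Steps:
l(G, E) = 0 (l(G, E) = (2*0)/6 = (⅙)*0 = 0)
l(-6, 2)*(31 + 35) = 0*(31 + 35) = 0*66 = 0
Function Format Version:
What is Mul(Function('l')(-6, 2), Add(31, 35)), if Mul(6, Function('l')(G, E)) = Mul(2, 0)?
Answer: 0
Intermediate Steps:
Function('l')(G, E) = 0 (Function('l')(G, E) = Mul(Rational(1, 6), Mul(2, 0)) = Mul(Rational(1, 6), 0) = 0)
Mul(Function('l')(-6, 2), Add(31, 35)) = Mul(0, Add(31, 35)) = Mul(0, 66) = 0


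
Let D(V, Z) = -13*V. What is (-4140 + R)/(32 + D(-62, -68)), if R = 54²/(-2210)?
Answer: -2288079/462995 ≈ -4.9419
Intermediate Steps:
R = -1458/1105 (R = 2916*(-1/2210) = -1458/1105 ≈ -1.3195)
(-4140 + R)/(32 + D(-62, -68)) = (-4140 - 1458/1105)/(32 - 13*(-62)) = -4576158/(1105*(32 + 806)) = -4576158/1105/838 = -4576158/1105*1/838 = -2288079/462995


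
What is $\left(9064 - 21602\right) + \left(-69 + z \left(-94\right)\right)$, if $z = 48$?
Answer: $-17119$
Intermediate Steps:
$\left(9064 - 21602\right) + \left(-69 + z \left(-94\right)\right) = \left(9064 - 21602\right) + \left(-69 + 48 \left(-94\right)\right) = -12538 - 4581 = -17119$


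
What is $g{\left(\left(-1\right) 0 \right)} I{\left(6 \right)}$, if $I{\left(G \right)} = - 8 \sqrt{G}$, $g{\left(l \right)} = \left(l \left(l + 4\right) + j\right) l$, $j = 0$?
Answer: $0$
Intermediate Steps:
$g{\left(l \right)} = l^{2} \left(4 + l\right)$ ($g{\left(l \right)} = \left(l \left(l + 4\right) + 0\right) l = \left(l \left(4 + l\right) + 0\right) l = l \left(4 + l\right) l = l^{2} \left(4 + l\right)$)
$g{\left(\left(-1\right) 0 \right)} I{\left(6 \right)} = \left(\left(-1\right) 0\right)^{2} \left(4 - 0\right) \left(- 8 \sqrt{6}\right) = 0^{2} \left(4 + 0\right) \left(- 8 \sqrt{6}\right) = 0 \cdot 4 \left(- 8 \sqrt{6}\right) = 0 \left(- 8 \sqrt{6}\right) = 0$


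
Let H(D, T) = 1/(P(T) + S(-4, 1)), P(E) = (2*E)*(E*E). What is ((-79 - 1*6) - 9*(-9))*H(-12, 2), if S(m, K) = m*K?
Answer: -⅓ ≈ -0.33333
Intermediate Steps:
S(m, K) = K*m
P(E) = 2*E³ (P(E) = (2*E)*E² = 2*E³)
H(D, T) = 1/(-4 + 2*T³) (H(D, T) = 1/(2*T³ + 1*(-4)) = 1/(2*T³ - 4) = 1/(-4 + 2*T³))
((-79 - 1*6) - 9*(-9))*H(-12, 2) = ((-79 - 1*6) - 9*(-9))*(1/(2*(-2 + 2³))) = ((-79 - 6) + 81)*(1/(2*(-2 + 8))) = (-85 + 81)*((½)/6) = -2/6 = -4*1/12 = -⅓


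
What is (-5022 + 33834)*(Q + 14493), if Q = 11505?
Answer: 749054376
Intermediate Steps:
(-5022 + 33834)*(Q + 14493) = (-5022 + 33834)*(11505 + 14493) = 28812*25998 = 749054376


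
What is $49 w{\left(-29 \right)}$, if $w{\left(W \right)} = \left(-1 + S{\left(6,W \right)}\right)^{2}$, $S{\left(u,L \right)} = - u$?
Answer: $2401$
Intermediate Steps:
$w{\left(W \right)} = 49$ ($w{\left(W \right)} = \left(-1 - 6\right)^{2} = \left(-7\right)^{2} = 49$)
$49 w{\left(-29 \right)} = 49 \cdot 49 = 2401$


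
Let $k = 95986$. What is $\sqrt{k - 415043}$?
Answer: $i \sqrt{319057} \approx 564.85 i$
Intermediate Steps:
$\sqrt{k - 415043} = \sqrt{95986 - 415043} = \sqrt{-319057} = i \sqrt{319057}$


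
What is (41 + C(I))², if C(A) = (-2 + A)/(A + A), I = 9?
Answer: 555025/324 ≈ 1713.0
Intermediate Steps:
C(A) = (-2 + A)/(2*A) (C(A) = (-2 + A)/((2*A)) = (-2 + A)*(1/(2*A)) = (-2 + A)/(2*A))
(41 + C(I))² = (41 + (½)*(-2 + 9)/9)² = (41 + (½)*(⅑)*7)² = (41 + 7/18)² = (745/18)² = 555025/324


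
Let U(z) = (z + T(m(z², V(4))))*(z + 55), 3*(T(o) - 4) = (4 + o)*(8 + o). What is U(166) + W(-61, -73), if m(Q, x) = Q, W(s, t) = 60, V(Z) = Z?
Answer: 55961940510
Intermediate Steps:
T(o) = 4 + (4 + o)*(8 + o)/3 (T(o) = 4 + ((4 + o)*(8 + o))/3 = 4 + (4 + o)*(8 + o)/3)
U(z) = (55 + z)*(44/3 + z + 4*z² + z⁴/3) (U(z) = (z + (44/3 + 4*z² + (z²)²/3))*(z + 55) = (z + (44/3 + 4*z² + z⁴/3))*(55 + z) = (44/3 + z + 4*z² + z⁴/3)*(55 + z) = (55 + z)*(44/3 + z + 4*z² + z⁴/3))
U(166) + W(-61, -73) = (2420/3 + 4*166³ + 221*166² + (⅓)*166⁵ + (55/3)*166⁴ + (209/3)*166) + 60 = (2420/3 + 4*4574296 + 221*27556 + (⅓)*126049300576 + (55/3)*759333136 + 34694/3) + 60 = (2420/3 + 18297184 + 6089876 + 126049300576/3 + 41763322480/3 + 34694/3) + 60 = 55961940450 + 60 = 55961940510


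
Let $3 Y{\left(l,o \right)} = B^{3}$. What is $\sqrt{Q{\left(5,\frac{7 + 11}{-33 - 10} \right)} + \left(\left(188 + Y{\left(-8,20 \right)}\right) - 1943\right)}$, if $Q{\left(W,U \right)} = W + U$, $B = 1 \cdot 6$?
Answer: $\frac{2 i \sqrt{775849}}{43} \approx 40.969 i$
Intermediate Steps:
$B = 6$
$Y{\left(l,o \right)} = 72$ ($Y{\left(l,o \right)} = \frac{6^{3}}{3} = \frac{1}{3} \cdot 216 = 72$)
$Q{\left(W,U \right)} = U + W$
$\sqrt{Q{\left(5,\frac{7 + 11}{-33 - 10} \right)} + \left(\left(188 + Y{\left(-8,20 \right)}\right) - 1943\right)} = \sqrt{\left(\frac{7 + 11}{-33 - 10} + 5\right) + \left(\left(188 + 72\right) - 1943\right)} = \sqrt{\left(\frac{18}{-43} + 5\right) + \left(260 - 1943\right)} = \sqrt{\left(18 \left(- \frac{1}{43}\right) + 5\right) - 1683} = \sqrt{\left(- \frac{18}{43} + 5\right) - 1683} = \sqrt{\frac{197}{43} - 1683} = \sqrt{- \frac{72172}{43}} = \frac{2 i \sqrt{775849}}{43}$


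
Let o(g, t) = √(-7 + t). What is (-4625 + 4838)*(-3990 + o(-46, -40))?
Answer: -849870 + 213*I*√47 ≈ -8.4987e+5 + 1460.3*I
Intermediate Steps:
(-4625 + 4838)*(-3990 + o(-46, -40)) = (-4625 + 4838)*(-3990 + √(-7 - 40)) = 213*(-3990 + √(-47)) = 213*(-3990 + I*√47) = -849870 + 213*I*√47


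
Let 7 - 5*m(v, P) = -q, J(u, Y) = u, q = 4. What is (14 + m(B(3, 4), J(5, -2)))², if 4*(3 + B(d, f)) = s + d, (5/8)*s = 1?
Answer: 6561/25 ≈ 262.44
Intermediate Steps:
s = 8/5 (s = (8/5)*1 = 8/5 ≈ 1.6000)
B(d, f) = -13/5 + d/4 (B(d, f) = -3 + (8/5 + d)/4 = -3 + (⅖ + d/4) = -13/5 + d/4)
m(v, P) = 11/5 (m(v, P) = 7/5 - (-1)*4/5 = 7/5 - ⅕*(-4) = 7/5 + ⅘ = 11/5)
(14 + m(B(3, 4), J(5, -2)))² = (14 + 11/5)² = (81/5)² = 6561/25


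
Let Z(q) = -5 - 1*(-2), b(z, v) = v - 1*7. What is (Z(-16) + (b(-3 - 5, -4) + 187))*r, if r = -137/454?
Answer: -23701/454 ≈ -52.205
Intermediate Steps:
b(z, v) = -7 + v (b(z, v) = v - 7 = -7 + v)
Z(q) = -3 (Z(q) = -5 + 2 = -3)
r = -137/454 (r = -137*1/454 = -137/454 ≈ -0.30176)
(Z(-16) + (b(-3 - 5, -4) + 187))*r = (-3 + ((-7 - 4) + 187))*(-137/454) = (-3 + (-11 + 187))*(-137/454) = (-3 + 176)*(-137/454) = 173*(-137/454) = -23701/454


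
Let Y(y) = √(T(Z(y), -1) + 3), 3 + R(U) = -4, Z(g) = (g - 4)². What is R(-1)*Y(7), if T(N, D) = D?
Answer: -7*√2 ≈ -9.8995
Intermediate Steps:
Z(g) = (-4 + g)²
R(U) = -7 (R(U) = -3 - 4 = -7)
Y(y) = √2 (Y(y) = √(-1 + 3) = √2)
R(-1)*Y(7) = -7*√2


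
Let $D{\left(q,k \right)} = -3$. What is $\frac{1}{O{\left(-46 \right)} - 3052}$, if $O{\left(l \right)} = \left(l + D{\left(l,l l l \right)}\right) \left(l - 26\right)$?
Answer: $\frac{1}{476} \approx 0.0021008$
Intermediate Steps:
$O{\left(l \right)} = \left(-26 + l\right) \left(-3 + l\right)$ ($O{\left(l \right)} = \left(l - 3\right) \left(l - 26\right) = \left(-3 + l\right) \left(-26 + l\right) = \left(-26 + l\right) \left(-3 + l\right)$)
$\frac{1}{O{\left(-46 \right)} - 3052} = \frac{1}{\left(78 + \left(-46\right)^{2} - -1334\right) - 3052} = \frac{1}{\left(78 + 2116 + 1334\right) - 3052} = \frac{1}{3528 - 3052} = \frac{1}{476}$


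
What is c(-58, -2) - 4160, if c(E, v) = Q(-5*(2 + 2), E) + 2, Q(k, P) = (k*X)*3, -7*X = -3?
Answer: -29286/7 ≈ -4183.7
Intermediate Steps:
X = 3/7 (X = -⅐*(-3) = 3/7 ≈ 0.42857)
Q(k, P) = 9*k/7 (Q(k, P) = (k*(3/7))*3 = (3*k/7)*3 = 9*k/7)
c(E, v) = -166/7 (c(E, v) = 9*(-5*(2 + 2))/7 + 2 = 9*(-5*4)/7 + 2 = (9/7)*(-20) + 2 = -180/7 + 2 = -166/7)
c(-58, -2) - 4160 = -166/7 - 4160 = -29286/7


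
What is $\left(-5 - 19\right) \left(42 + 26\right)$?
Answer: $-1632$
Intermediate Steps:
$\left(-5 - 19\right) \left(42 + 26\right) = \left(-5 - 19\right) 68 = \left(-24\right) 68 = -1632$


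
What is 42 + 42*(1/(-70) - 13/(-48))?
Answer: 2111/40 ≈ 52.775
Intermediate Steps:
42 + 42*(1/(-70) - 13/(-48)) = 42 + 42*(1*(-1/70) - 13*(-1/48)) = 42 + 42*(-1/70 + 13/48) = 42 + 42*(431/1680) = 42 + 431/40 = 2111/40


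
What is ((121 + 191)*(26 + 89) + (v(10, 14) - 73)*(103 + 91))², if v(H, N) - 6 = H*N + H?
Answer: 2702128324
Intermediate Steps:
v(H, N) = 6 + H + H*N (v(H, N) = 6 + (H*N + H) = 6 + (H + H*N) = 6 + H + H*N)
((121 + 191)*(26 + 89) + (v(10, 14) - 73)*(103 + 91))² = ((121 + 191)*(26 + 89) + ((6 + 10 + 10*14) - 73)*(103 + 91))² = (312*115 + ((6 + 10 + 140) - 73)*194)² = (35880 + (156 - 73)*194)² = (35880 + 83*194)² = (35880 + 16102)² = 51982² = 2702128324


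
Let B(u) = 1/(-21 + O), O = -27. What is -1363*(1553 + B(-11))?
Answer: -101602109/48 ≈ -2.1167e+6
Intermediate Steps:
B(u) = -1/48 (B(u) = 1/(-21 - 27) = 1/(-48) = -1/48)
-1363*(1553 + B(-11)) = -1363*(1553 - 1/48) = -1363*74543/48 = -101602109/48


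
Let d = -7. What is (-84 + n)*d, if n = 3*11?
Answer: 357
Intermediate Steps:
n = 33
(-84 + n)*d = (-84 + 33)*(-7) = -51*(-7) = 357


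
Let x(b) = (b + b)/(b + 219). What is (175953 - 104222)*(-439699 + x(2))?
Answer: -6970350535225/221 ≈ -3.1540e+10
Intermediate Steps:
x(b) = 2*b/(219 + b) (x(b) = (2*b)/(219 + b) = 2*b/(219 + b))
(175953 - 104222)*(-439699 + x(2)) = (175953 - 104222)*(-439699 + 2*2/(219 + 2)) = 71731*(-439699 + 2*2/221) = 71731*(-439699 + 2*2*(1/221)) = 71731*(-439699 + 4/221) = 71731*(-97173475/221) = -6970350535225/221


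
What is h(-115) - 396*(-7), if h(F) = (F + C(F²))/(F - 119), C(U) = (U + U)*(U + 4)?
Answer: -116419429/78 ≈ -1.4926e+6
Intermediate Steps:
C(U) = 2*U*(4 + U) (C(U) = (2*U)*(4 + U) = 2*U*(4 + U))
h(F) = (F + 2*F²*(4 + F²))/(-119 + F) (h(F) = (F + 2*F²*(4 + F²))/(F - 119) = (F + 2*F²*(4 + F²))/(-119 + F))
h(-115) - 396*(-7) = -115*(1 + 2*(-115)*(4 + (-115)²))/(-119 - 115) - 396*(-7) = -115*(1 + 2*(-115)*(4 + 13225))/(-234) - 1*(-2772) = -115*(-1/234)*(1 + 2*(-115)*13229) + 2772 = -115*(-1/234)*(1 - 3042670) + 2772 = -115*(-1/234)*(-3042669) + 2772 = -116635645/78 + 2772 = -116419429/78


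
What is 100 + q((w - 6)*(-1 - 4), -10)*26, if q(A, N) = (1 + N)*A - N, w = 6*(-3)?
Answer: -27720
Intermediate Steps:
w = -18
q(A, N) = -N + A*(1 + N) (q(A, N) = A*(1 + N) - N = -N + A*(1 + N))
100 + q((w - 6)*(-1 - 4), -10)*26 = 100 + ((-18 - 6)*(-1 - 4) - 1*(-10) + ((-18 - 6)*(-1 - 4))*(-10))*26 = 100 + (-24*(-5) + 10 - 24*(-5)*(-10))*26 = 100 + (120 + 10 + 120*(-10))*26 = 100 + (120 + 10 - 1200)*26 = 100 - 1070*26 = 100 - 27820 = -27720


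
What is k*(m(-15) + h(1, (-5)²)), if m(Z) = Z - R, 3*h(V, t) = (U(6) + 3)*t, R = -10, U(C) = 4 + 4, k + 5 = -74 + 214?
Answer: 11700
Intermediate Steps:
k = 135 (k = -5 + (-74 + 214) = -5 + 140 = 135)
U(C) = 8
h(V, t) = 11*t/3 (h(V, t) = ((8 + 3)*t)/3 = (11*t)/3 = 11*t/3)
m(Z) = 10 + Z (m(Z) = Z - 1*(-10) = Z + 10 = 10 + Z)
k*(m(-15) + h(1, (-5)²)) = 135*((10 - 15) + (11/3)*(-5)²) = 135*(-5 + (11/3)*25) = 135*(-5 + 275/3) = 135*(260/3) = 11700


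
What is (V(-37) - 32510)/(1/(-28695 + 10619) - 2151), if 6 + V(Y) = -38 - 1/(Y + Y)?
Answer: 21772496810/1438614649 ≈ 15.134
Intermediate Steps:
V(Y) = -44 - 1/(2*Y) (V(Y) = -6 + (-38 - 1/(Y + Y)) = -6 + (-38 - 1/(2*Y)) = -44 - 1/(2*Y))
(V(-37) - 32510)/(1/(-28695 + 10619) - 2151) = ((-44 - ½/(-37)) - 32510)/(1/(-28695 + 10619) - 2151) = ((-44 - ½*(-1/37)) - 32510)/(1/(-18076) - 2151) = ((-44 + 1/74) - 32510)/(-1/18076 - 2151) = (-3255/74 - 32510)/(-38881477/18076) = -2408995/74*(-18076/38881477) = 21772496810/1438614649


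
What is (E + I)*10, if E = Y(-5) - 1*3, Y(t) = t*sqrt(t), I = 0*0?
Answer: -30 - 50*I*sqrt(5) ≈ -30.0 - 111.8*I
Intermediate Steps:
I = 0
Y(t) = t**(3/2)
E = -3 - 5*I*sqrt(5) (E = (-5)**(3/2) - 1*3 = -5*I*sqrt(5) - 3 = -3 - 5*I*sqrt(5) ≈ -3.0 - 11.18*I)
(E + I)*10 = ((-3 - 5*I*sqrt(5)) + 0)*10 = (-3 - 5*I*sqrt(5))*10 = -30 - 50*I*sqrt(5)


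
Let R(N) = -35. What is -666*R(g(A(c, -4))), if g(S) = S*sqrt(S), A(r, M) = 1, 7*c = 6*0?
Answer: 23310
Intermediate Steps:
c = 0 (c = (6*0)/7 = (1/7)*0 = 0)
g(S) = S**(3/2)
-666*R(g(A(c, -4))) = -666*(-35) = 23310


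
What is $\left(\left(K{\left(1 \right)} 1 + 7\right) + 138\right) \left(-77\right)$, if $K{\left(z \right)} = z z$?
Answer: $-11242$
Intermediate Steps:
$K{\left(z \right)} = z^{2}$
$\left(\left(K{\left(1 \right)} 1 + 7\right) + 138\right) \left(-77\right) = \left(\left(1^{2} \cdot 1 + 7\right) + 138\right) \left(-77\right) = \left(\left(1 \cdot 1 + 7\right) + 138\right) \left(-77\right) = \left(\left(1 + 7\right) + 138\right) \left(-77\right) = \left(8 + 138\right) \left(-77\right) = 146 \left(-77\right) = -11242$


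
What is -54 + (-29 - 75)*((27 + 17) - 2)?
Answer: -4422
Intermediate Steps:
-54 + (-29 - 75)*((27 + 17) - 2) = -54 - 104*(44 - 2) = -54 - 104*42 = -54 - 4368 = -4422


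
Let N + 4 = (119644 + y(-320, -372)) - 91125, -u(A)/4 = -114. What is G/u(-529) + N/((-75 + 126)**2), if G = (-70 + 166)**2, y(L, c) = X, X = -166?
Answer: 1537415/49419 ≈ 31.110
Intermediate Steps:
u(A) = 456 (u(A) = -4*(-114) = 456)
y(L, c) = -166
G = 9216 (G = 96**2 = 9216)
N = 28349 (N = -4 + ((119644 - 166) - 91125) = -4 + (119478 - 91125) = -4 + 28353 = 28349)
G/u(-529) + N/((-75 + 126)**2) = 9216/456 + 28349/((-75 + 126)**2) = 9216*(1/456) + 28349/(51**2) = 384/19 + 28349/2601 = 1537415/49419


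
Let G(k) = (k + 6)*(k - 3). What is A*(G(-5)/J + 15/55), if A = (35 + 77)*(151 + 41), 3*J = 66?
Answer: -21504/11 ≈ -1954.9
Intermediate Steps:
J = 22 (J = (⅓)*66 = 22)
G(k) = (-3 + k)*(6 + k) (G(k) = (6 + k)*(-3 + k) = (-3 + k)*(6 + k))
A = 21504 (A = 112*192 = 21504)
A*(G(-5)/J + 15/55) = 21504*((-18 + (-5)² + 3*(-5))/22 + 15/55) = 21504*((-18 + 25 - 15)*(1/22) + 15*(1/55)) = 21504*(-8*1/22 + 3/11) = 21504*(-4/11 + 3/11) = 21504*(-1/11) = -21504/11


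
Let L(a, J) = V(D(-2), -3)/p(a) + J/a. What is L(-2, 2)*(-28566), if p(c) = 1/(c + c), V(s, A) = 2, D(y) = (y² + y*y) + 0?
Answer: 257094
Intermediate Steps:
D(y) = 2*y² (D(y) = (y² + y²) + 0 = 2*y² + 0 = 2*y²)
p(c) = 1/(2*c)
L(a, J) = 4*a + J/a (L(a, J) = 2/((1/(2*a))) + J/a = 2*(2*a) + J/a = 4*a + J/a)
L(-2, 2)*(-28566) = (4*(-2) + 2/(-2))*(-28566) = (-8 + 2*(-½))*(-28566) = (-8 - 1)*(-28566) = -9*(-28566) = 257094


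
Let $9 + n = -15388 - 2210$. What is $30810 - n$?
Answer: $48417$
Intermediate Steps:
$n = -17607$ ($n = -9 - 17598 = -17607$)
$30810 - n = 30810 - -17607 = 30810 + 17607 = 48417$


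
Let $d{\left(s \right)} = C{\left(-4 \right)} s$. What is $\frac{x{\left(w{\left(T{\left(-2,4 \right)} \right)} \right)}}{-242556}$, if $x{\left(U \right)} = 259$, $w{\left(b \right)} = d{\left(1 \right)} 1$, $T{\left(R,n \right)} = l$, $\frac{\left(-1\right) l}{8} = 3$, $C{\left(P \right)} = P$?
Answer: $- \frac{259}{242556} \approx -0.0010678$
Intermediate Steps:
$l = -24$ ($l = \left(-8\right) 3 = -24$)
$d{\left(s \right)} = - 4 s$
$T{\left(R,n \right)} = -24$
$w{\left(b \right)} = -4$ ($w{\left(b \right)} = \left(-4\right) 1 \cdot 1 = \left(-4\right) 1 = -4$)
$\frac{x{\left(w{\left(T{\left(-2,4 \right)} \right)} \right)}}{-242556} = \frac{259}{-242556} = 259 \left(- \frac{1}{242556}\right) = - \frac{259}{242556}$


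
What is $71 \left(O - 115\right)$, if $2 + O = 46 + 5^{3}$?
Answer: $3834$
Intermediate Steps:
$O = 169$ ($O = -2 + \left(46 + 5^{3}\right) = -2 + \left(46 + 125\right) = -2 + 171 = 169$)
$71 \left(O - 115\right) = 71 \left(169 - 115\right) = 71 \cdot 54 = 3834$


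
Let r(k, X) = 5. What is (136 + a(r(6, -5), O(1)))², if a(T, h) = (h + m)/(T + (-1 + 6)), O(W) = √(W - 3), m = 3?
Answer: (1363 + I*√2)²/100 ≈ 18578.0 + 38.551*I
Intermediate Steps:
O(W) = √(-3 + W)
a(T, h) = (3 + h)/(5 + T) (a(T, h) = (h + 3)/(T + (-1 + 6)) = (3 + h)/(T + 5) = (3 + h)/(5 + T))
(136 + a(r(6, -5), O(1)))² = (136 + (3 + √(-3 + 1))/(5 + 5))² = (136 + (3 + √(-2))/10)² = (136 + (3 + I*√2)/10)² = (136 + (3/10 + I*√2/10))² = (1363/10 + I*√2/10)²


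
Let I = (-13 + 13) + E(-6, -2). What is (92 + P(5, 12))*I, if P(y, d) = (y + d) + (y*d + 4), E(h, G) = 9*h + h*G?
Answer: -7266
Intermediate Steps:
E(h, G) = 9*h + G*h
I = -42 (I = (-13 + 13) - 6*(9 - 2) = 0 - 6*7 = 0 - 42 = -42)
P(y, d) = 4 + d + y + d*y (P(y, d) = (d + y) + (d*y + 4) = (d + y) + (4 + d*y) = 4 + d + y + d*y)
(92 + P(5, 12))*I = (92 + (4 + 12 + 5 + 12*5))*(-42) = (92 + (4 + 12 + 5 + 60))*(-42) = (92 + 81)*(-42) = 173*(-42) = -7266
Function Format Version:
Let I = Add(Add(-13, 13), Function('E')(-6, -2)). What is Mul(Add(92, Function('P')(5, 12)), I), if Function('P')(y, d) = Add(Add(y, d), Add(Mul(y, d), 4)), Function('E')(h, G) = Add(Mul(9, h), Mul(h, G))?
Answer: -7266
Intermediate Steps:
Function('E')(h, G) = Add(Mul(9, h), Mul(G, h))
I = -42 (I = Add(Add(-13, 13), Mul(-6, Add(9, -2))) = Add(0, Mul(-6, 7)) = Add(0, -42) = -42)
Function('P')(y, d) = Add(4, d, y, Mul(d, y)) (Function('P')(y, d) = Add(Add(d, y), Add(Mul(d, y), 4)) = Add(Add(d, y), Add(4, Mul(d, y))) = Add(4, d, y, Mul(d, y)))
Mul(Add(92, Function('P')(5, 12)), I) = Mul(Add(92, Add(4, 12, 5, Mul(12, 5))), -42) = Mul(Add(92, Add(4, 12, 5, 60)), -42) = Mul(Add(92, 81), -42) = Mul(173, -42) = -7266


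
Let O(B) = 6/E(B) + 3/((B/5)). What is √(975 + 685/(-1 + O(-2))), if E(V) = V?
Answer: √484265/23 ≈ 30.256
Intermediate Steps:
O(B) = 21/B (O(B) = 6/B + 3/((B/5)) = 6/B + 3*(5/B) = 6/B + 15/B = 21/B)
√(975 + 685/(-1 + O(-2))) = √(975 + 685/(-1 + 21/(-2))) = √(975 + 685/(-1 + 21*(-½))) = √(975 + 685/(-1 - 21/2)) = √(975 + 685/(-23/2)) = √(975 - 2/23*685) = √(975 - 1370/23) = √(21055/23) = √484265/23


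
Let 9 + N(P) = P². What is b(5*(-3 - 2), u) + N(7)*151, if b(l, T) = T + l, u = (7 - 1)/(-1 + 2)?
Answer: 6021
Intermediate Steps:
N(P) = -9 + P²
u = 6 (u = 6/1 = 6*1 = 6)
b(5*(-3 - 2), u) + N(7)*151 = (6 + 5*(-3 - 2)) + (-9 + 7²)*151 = (6 + 5*(-5)) + (-9 + 49)*151 = (6 - 25) + 40*151 = -19 + 6040 = 6021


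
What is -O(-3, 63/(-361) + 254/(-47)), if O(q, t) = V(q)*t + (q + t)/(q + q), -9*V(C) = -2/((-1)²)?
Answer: -29024/152703 ≈ -0.19007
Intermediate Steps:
V(C) = 2/9 (V(C) = -(-2)/(9*((-1)²)) = -(-2)/(9*1) = -(-2)/9 = -⅑*(-2) = 2/9)
O(q, t) = 2*t/9 + (q + t)/(2*q) (O(q, t) = 2*t/9 + (q + t)/(q + q) = 2*t/9 + (q + t)/((2*q)) = 2*t/9 + (q + t)*(1/(2*q)) = 2*t/9 + (q + t)/(2*q))
-O(-3, 63/(-361) + 254/(-47)) = -(9*(63/(-361) + 254/(-47)) - 3*(9 + 4*(63/(-361) + 254/(-47))))/(18*(-3)) = -(-1)*(9*(63*(-1/361) + 254*(-1/47)) - 3*(9 + 4*(63*(-1/361) + 254*(-1/47))))/(18*3) = -(-1)*(9*(-63/361 - 254/47) - 3*(9 + 4*(-63/361 - 254/47)))/(18*3) = -(-1)*(9*(-94655/16967) - 3*(9 + 4*(-94655/16967)))/(18*3) = -(-1)*(-851895/16967 - 3*(9 - 378620/16967))/(18*3) = -(-1)*(-851895/16967 - 3*(-225917/16967))/(18*3) = -(-1)*(-851895/16967 + 677751/16967)/(18*3) = -(-1)*(-174144)/(18*3*16967) = -1*29024/152703 = -29024/152703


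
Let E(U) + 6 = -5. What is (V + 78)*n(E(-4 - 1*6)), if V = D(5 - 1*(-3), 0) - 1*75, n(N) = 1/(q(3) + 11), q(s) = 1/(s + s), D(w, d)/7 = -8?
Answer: -318/67 ≈ -4.7463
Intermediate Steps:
D(w, d) = -56 (D(w, d) = 7*(-8) = -56)
q(s) = 1/(2*s)
E(U) = -11 (E(U) = -6 - 5 = -11)
n(N) = 6/67 (n(N) = 1/((½)/3 + 11) = 1/((½)*(⅓) + 11) = 1/(⅙ + 11) = 1/(67/6) = 6/67)
V = -131 (V = -56 - 1*75 = -56 - 75 = -131)
(V + 78)*n(E(-4 - 1*6)) = (-131 + 78)*(6/67) = -53*6/67 = -318/67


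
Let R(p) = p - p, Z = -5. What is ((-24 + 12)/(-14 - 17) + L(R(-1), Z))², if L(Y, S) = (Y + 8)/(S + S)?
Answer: 4096/24025 ≈ 0.17049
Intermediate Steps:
R(p) = 0
L(Y, S) = (8 + Y)/(2*S) (L(Y, S) = (8 + Y)/((2*S)) = (8 + Y)*(1/(2*S)) = (8 + Y)/(2*S))
((-24 + 12)/(-14 - 17) + L(R(-1), Z))² = ((-24 + 12)/(-14 - 17) + (½)*(8 + 0)/(-5))² = (-12/(-31) + (½)*(-⅕)*8)² = (-12*(-1/31) - ⅘)² = (12/31 - ⅘)² = (-64/155)² = 4096/24025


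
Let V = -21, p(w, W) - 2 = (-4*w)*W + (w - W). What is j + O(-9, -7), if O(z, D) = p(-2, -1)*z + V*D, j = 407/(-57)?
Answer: 11563/57 ≈ 202.86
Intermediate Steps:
p(w, W) = 2 + w - W - 4*W*w (p(w, W) = 2 + ((-4*w)*W + (w - W)) = 2 + (-4*W*w + (w - W)) = 2 + (w - W - 4*W*w) = 2 + w - W - 4*W*w)
j = -407/57 (j = 407*(-1/57) = -407/57 ≈ -7.1404)
O(z, D) = -21*D - 7*z (O(z, D) = (2 - 2 - 1*(-1) - 4*(-1)*(-2))*z - 21*D = (2 - 2 + 1 - 8)*z - 21*D = -7*z - 21*D = -21*D - 7*z)
j + O(-9, -7) = -407/57 + (-21*(-7) - 7*(-9)) = -407/57 + (147 + 63) = -407/57 + 210 = 11563/57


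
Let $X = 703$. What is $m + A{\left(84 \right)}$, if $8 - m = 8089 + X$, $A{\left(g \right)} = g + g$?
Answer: $-8616$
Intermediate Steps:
$A{\left(g \right)} = 2 g$
$m = -8784$ ($m = 8 - \left(8089 + 703\right) = 8 - 8792 = -8784$)
$m + A{\left(84 \right)} = -8784 + 2 \cdot 84 = -8784 + 168 = -8616$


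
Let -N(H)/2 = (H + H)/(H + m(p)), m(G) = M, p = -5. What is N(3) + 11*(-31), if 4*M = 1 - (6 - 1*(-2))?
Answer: -1753/5 ≈ -350.60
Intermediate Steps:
M = -7/4 (M = (1 - (6 - 1*(-2)))/4 = (1 - (6 + 2))/4 = (1 - 1*8)/4 = (1 - 8)/4 = (¼)*(-7) = -7/4 ≈ -1.7500)
m(G) = -7/4
N(H) = -4*H/(-7/4 + H) (N(H) = -2*(H + H)/(H - 7/4) = -2*2*H/(-7/4 + H) = -4*H/(-7/4 + H))
N(3) + 11*(-31) = -16*3/(-7 + 4*3) + 11*(-31) = -16*3/(-7 + 12) - 341 = -16*3/5 - 341 = -16*3*⅕ - 341 = -48/5 - 341 = -1753/5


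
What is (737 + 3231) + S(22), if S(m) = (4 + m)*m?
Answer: 4540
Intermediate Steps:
S(m) = m*(4 + m)
(737 + 3231) + S(22) = (737 + 3231) + 22*(4 + 22) = 3968 + 22*26 = 3968 + 572 = 4540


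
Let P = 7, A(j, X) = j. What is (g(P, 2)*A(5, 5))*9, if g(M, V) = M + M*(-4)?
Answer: -945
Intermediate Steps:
g(M, V) = -3*M (g(M, V) = M - 4*M = -3*M)
(g(P, 2)*A(5, 5))*9 = (-3*7*5)*9 = -21*5*9 = -105*9 = -945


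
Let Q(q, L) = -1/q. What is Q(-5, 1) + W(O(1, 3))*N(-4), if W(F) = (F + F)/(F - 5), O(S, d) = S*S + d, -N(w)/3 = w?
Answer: -479/5 ≈ -95.800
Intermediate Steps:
N(w) = -3*w
O(S, d) = d + S² (O(S, d) = S² + d = d + S²)
W(F) = 2*F/(-5 + F) (W(F) = (2*F)/(-5 + F) = 2*F/(-5 + F))
Q(-5, 1) + W(O(1, 3))*N(-4) = -1/(-5) + (2*(3 + 1²)/(-5 + (3 + 1²)))*(-3*(-4)) = -1*(-⅕) + (2*(3 + 1)/(-5 + (3 + 1)))*12 = ⅕ + (2*4/(-5 + 4))*12 = ⅕ + (2*4/(-1))*12 = ⅕ + (2*4*(-1))*12 = ⅕ - 8*12 = ⅕ - 96 = -479/5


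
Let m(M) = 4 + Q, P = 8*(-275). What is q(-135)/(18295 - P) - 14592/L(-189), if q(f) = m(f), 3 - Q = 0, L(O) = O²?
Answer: -99604331/244033965 ≈ -0.40816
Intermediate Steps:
Q = 3 (Q = 3 - 1*0 = 3 + 0 = 3)
P = -2200
m(M) = 7 (m(M) = 4 + 3 = 7)
q(f) = 7
q(-135)/(18295 - P) - 14592/L(-189) = 7/(18295 - 1*(-2200)) - 14592/((-189)²) = 7/(18295 + 2200) - 14592/35721 = 7/20495 - 14592*1/35721 = 7*(1/20495) - 4864/11907 = 7/20495 - 4864/11907 = -99604331/244033965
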